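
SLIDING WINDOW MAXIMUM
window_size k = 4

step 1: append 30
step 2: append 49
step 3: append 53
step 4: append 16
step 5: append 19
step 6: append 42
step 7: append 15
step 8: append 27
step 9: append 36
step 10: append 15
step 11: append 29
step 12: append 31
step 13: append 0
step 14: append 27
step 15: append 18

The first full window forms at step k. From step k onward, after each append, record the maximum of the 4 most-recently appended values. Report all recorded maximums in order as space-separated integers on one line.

Answer: 53 53 53 42 42 42 36 36 36 31 31 31

Derivation:
step 1: append 30 -> window=[30] (not full yet)
step 2: append 49 -> window=[30, 49] (not full yet)
step 3: append 53 -> window=[30, 49, 53] (not full yet)
step 4: append 16 -> window=[30, 49, 53, 16] -> max=53
step 5: append 19 -> window=[49, 53, 16, 19] -> max=53
step 6: append 42 -> window=[53, 16, 19, 42] -> max=53
step 7: append 15 -> window=[16, 19, 42, 15] -> max=42
step 8: append 27 -> window=[19, 42, 15, 27] -> max=42
step 9: append 36 -> window=[42, 15, 27, 36] -> max=42
step 10: append 15 -> window=[15, 27, 36, 15] -> max=36
step 11: append 29 -> window=[27, 36, 15, 29] -> max=36
step 12: append 31 -> window=[36, 15, 29, 31] -> max=36
step 13: append 0 -> window=[15, 29, 31, 0] -> max=31
step 14: append 27 -> window=[29, 31, 0, 27] -> max=31
step 15: append 18 -> window=[31, 0, 27, 18] -> max=31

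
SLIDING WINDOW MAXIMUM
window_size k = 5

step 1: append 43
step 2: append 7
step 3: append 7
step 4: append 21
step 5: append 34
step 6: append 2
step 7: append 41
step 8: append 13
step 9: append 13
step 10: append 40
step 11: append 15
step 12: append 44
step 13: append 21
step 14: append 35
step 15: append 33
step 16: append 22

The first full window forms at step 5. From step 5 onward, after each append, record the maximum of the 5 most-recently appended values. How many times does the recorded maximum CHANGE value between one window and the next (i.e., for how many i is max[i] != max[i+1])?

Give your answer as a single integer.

Answer: 3

Derivation:
step 1: append 43 -> window=[43] (not full yet)
step 2: append 7 -> window=[43, 7] (not full yet)
step 3: append 7 -> window=[43, 7, 7] (not full yet)
step 4: append 21 -> window=[43, 7, 7, 21] (not full yet)
step 5: append 34 -> window=[43, 7, 7, 21, 34] -> max=43
step 6: append 2 -> window=[7, 7, 21, 34, 2] -> max=34
step 7: append 41 -> window=[7, 21, 34, 2, 41] -> max=41
step 8: append 13 -> window=[21, 34, 2, 41, 13] -> max=41
step 9: append 13 -> window=[34, 2, 41, 13, 13] -> max=41
step 10: append 40 -> window=[2, 41, 13, 13, 40] -> max=41
step 11: append 15 -> window=[41, 13, 13, 40, 15] -> max=41
step 12: append 44 -> window=[13, 13, 40, 15, 44] -> max=44
step 13: append 21 -> window=[13, 40, 15, 44, 21] -> max=44
step 14: append 35 -> window=[40, 15, 44, 21, 35] -> max=44
step 15: append 33 -> window=[15, 44, 21, 35, 33] -> max=44
step 16: append 22 -> window=[44, 21, 35, 33, 22] -> max=44
Recorded maximums: 43 34 41 41 41 41 41 44 44 44 44 44
Changes between consecutive maximums: 3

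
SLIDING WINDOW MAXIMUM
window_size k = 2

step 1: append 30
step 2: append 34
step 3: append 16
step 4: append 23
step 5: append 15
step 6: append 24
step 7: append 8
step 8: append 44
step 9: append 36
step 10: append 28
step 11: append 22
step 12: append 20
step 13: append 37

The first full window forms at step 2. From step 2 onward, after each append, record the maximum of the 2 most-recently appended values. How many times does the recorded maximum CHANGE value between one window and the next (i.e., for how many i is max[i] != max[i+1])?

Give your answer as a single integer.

Answer: 7

Derivation:
step 1: append 30 -> window=[30] (not full yet)
step 2: append 34 -> window=[30, 34] -> max=34
step 3: append 16 -> window=[34, 16] -> max=34
step 4: append 23 -> window=[16, 23] -> max=23
step 5: append 15 -> window=[23, 15] -> max=23
step 6: append 24 -> window=[15, 24] -> max=24
step 7: append 8 -> window=[24, 8] -> max=24
step 8: append 44 -> window=[8, 44] -> max=44
step 9: append 36 -> window=[44, 36] -> max=44
step 10: append 28 -> window=[36, 28] -> max=36
step 11: append 22 -> window=[28, 22] -> max=28
step 12: append 20 -> window=[22, 20] -> max=22
step 13: append 37 -> window=[20, 37] -> max=37
Recorded maximums: 34 34 23 23 24 24 44 44 36 28 22 37
Changes between consecutive maximums: 7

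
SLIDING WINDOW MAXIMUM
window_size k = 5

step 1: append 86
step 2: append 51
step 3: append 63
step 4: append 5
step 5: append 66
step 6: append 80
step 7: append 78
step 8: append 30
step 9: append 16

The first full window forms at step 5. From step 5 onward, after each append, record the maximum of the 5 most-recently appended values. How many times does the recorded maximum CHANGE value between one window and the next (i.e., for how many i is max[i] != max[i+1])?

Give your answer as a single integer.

Answer: 1

Derivation:
step 1: append 86 -> window=[86] (not full yet)
step 2: append 51 -> window=[86, 51] (not full yet)
step 3: append 63 -> window=[86, 51, 63] (not full yet)
step 4: append 5 -> window=[86, 51, 63, 5] (not full yet)
step 5: append 66 -> window=[86, 51, 63, 5, 66] -> max=86
step 6: append 80 -> window=[51, 63, 5, 66, 80] -> max=80
step 7: append 78 -> window=[63, 5, 66, 80, 78] -> max=80
step 8: append 30 -> window=[5, 66, 80, 78, 30] -> max=80
step 9: append 16 -> window=[66, 80, 78, 30, 16] -> max=80
Recorded maximums: 86 80 80 80 80
Changes between consecutive maximums: 1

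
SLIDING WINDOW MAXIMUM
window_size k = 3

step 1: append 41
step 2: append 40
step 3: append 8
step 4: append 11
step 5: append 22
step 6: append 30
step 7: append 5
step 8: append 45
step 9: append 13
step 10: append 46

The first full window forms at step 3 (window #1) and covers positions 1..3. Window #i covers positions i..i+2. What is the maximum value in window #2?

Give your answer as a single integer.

Answer: 40

Derivation:
step 1: append 41 -> window=[41] (not full yet)
step 2: append 40 -> window=[41, 40] (not full yet)
step 3: append 8 -> window=[41, 40, 8] -> max=41
step 4: append 11 -> window=[40, 8, 11] -> max=40
Window #2 max = 40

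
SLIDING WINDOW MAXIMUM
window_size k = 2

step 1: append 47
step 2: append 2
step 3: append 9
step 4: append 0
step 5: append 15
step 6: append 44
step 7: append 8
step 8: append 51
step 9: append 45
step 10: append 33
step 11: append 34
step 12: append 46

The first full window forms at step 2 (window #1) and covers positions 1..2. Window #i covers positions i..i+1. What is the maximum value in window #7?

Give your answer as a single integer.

step 1: append 47 -> window=[47] (not full yet)
step 2: append 2 -> window=[47, 2] -> max=47
step 3: append 9 -> window=[2, 9] -> max=9
step 4: append 0 -> window=[9, 0] -> max=9
step 5: append 15 -> window=[0, 15] -> max=15
step 6: append 44 -> window=[15, 44] -> max=44
step 7: append 8 -> window=[44, 8] -> max=44
step 8: append 51 -> window=[8, 51] -> max=51
Window #7 max = 51

Answer: 51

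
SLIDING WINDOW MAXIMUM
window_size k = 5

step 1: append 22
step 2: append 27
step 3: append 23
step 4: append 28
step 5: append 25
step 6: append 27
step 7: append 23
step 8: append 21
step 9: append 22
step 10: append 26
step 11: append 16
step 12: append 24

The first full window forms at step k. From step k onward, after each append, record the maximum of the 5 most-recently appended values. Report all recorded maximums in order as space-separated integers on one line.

Answer: 28 28 28 28 27 27 26 26

Derivation:
step 1: append 22 -> window=[22] (not full yet)
step 2: append 27 -> window=[22, 27] (not full yet)
step 3: append 23 -> window=[22, 27, 23] (not full yet)
step 4: append 28 -> window=[22, 27, 23, 28] (not full yet)
step 5: append 25 -> window=[22, 27, 23, 28, 25] -> max=28
step 6: append 27 -> window=[27, 23, 28, 25, 27] -> max=28
step 7: append 23 -> window=[23, 28, 25, 27, 23] -> max=28
step 8: append 21 -> window=[28, 25, 27, 23, 21] -> max=28
step 9: append 22 -> window=[25, 27, 23, 21, 22] -> max=27
step 10: append 26 -> window=[27, 23, 21, 22, 26] -> max=27
step 11: append 16 -> window=[23, 21, 22, 26, 16] -> max=26
step 12: append 24 -> window=[21, 22, 26, 16, 24] -> max=26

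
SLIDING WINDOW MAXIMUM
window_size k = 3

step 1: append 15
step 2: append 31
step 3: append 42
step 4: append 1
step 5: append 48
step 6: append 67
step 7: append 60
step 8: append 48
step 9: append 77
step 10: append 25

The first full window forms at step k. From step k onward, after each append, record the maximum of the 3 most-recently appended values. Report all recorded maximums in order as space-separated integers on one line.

step 1: append 15 -> window=[15] (not full yet)
step 2: append 31 -> window=[15, 31] (not full yet)
step 3: append 42 -> window=[15, 31, 42] -> max=42
step 4: append 1 -> window=[31, 42, 1] -> max=42
step 5: append 48 -> window=[42, 1, 48] -> max=48
step 6: append 67 -> window=[1, 48, 67] -> max=67
step 7: append 60 -> window=[48, 67, 60] -> max=67
step 8: append 48 -> window=[67, 60, 48] -> max=67
step 9: append 77 -> window=[60, 48, 77] -> max=77
step 10: append 25 -> window=[48, 77, 25] -> max=77

Answer: 42 42 48 67 67 67 77 77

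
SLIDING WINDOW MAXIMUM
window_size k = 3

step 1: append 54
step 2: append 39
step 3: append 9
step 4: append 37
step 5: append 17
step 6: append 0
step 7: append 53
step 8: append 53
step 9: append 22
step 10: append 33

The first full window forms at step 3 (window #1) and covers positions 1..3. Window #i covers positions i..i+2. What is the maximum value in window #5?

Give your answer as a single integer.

step 1: append 54 -> window=[54] (not full yet)
step 2: append 39 -> window=[54, 39] (not full yet)
step 3: append 9 -> window=[54, 39, 9] -> max=54
step 4: append 37 -> window=[39, 9, 37] -> max=39
step 5: append 17 -> window=[9, 37, 17] -> max=37
step 6: append 0 -> window=[37, 17, 0] -> max=37
step 7: append 53 -> window=[17, 0, 53] -> max=53
Window #5 max = 53

Answer: 53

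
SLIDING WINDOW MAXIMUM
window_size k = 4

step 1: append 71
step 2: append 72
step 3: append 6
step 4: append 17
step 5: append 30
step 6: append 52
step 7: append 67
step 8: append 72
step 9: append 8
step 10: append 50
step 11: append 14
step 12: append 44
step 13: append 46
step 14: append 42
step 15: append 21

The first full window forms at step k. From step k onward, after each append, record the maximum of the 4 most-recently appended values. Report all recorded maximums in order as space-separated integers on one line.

step 1: append 71 -> window=[71] (not full yet)
step 2: append 72 -> window=[71, 72] (not full yet)
step 3: append 6 -> window=[71, 72, 6] (not full yet)
step 4: append 17 -> window=[71, 72, 6, 17] -> max=72
step 5: append 30 -> window=[72, 6, 17, 30] -> max=72
step 6: append 52 -> window=[6, 17, 30, 52] -> max=52
step 7: append 67 -> window=[17, 30, 52, 67] -> max=67
step 8: append 72 -> window=[30, 52, 67, 72] -> max=72
step 9: append 8 -> window=[52, 67, 72, 8] -> max=72
step 10: append 50 -> window=[67, 72, 8, 50] -> max=72
step 11: append 14 -> window=[72, 8, 50, 14] -> max=72
step 12: append 44 -> window=[8, 50, 14, 44] -> max=50
step 13: append 46 -> window=[50, 14, 44, 46] -> max=50
step 14: append 42 -> window=[14, 44, 46, 42] -> max=46
step 15: append 21 -> window=[44, 46, 42, 21] -> max=46

Answer: 72 72 52 67 72 72 72 72 50 50 46 46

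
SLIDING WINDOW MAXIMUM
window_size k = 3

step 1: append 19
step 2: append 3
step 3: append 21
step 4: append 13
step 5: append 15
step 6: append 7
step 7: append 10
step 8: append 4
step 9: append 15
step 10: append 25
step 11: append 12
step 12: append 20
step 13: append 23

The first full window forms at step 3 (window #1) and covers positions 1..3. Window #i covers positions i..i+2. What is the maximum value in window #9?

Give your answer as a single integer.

Answer: 25

Derivation:
step 1: append 19 -> window=[19] (not full yet)
step 2: append 3 -> window=[19, 3] (not full yet)
step 3: append 21 -> window=[19, 3, 21] -> max=21
step 4: append 13 -> window=[3, 21, 13] -> max=21
step 5: append 15 -> window=[21, 13, 15] -> max=21
step 6: append 7 -> window=[13, 15, 7] -> max=15
step 7: append 10 -> window=[15, 7, 10] -> max=15
step 8: append 4 -> window=[7, 10, 4] -> max=10
step 9: append 15 -> window=[10, 4, 15] -> max=15
step 10: append 25 -> window=[4, 15, 25] -> max=25
step 11: append 12 -> window=[15, 25, 12] -> max=25
Window #9 max = 25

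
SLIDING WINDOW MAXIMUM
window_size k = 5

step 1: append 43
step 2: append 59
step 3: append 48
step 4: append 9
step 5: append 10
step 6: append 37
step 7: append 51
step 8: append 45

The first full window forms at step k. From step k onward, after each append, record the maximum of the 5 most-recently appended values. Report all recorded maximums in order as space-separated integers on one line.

Answer: 59 59 51 51

Derivation:
step 1: append 43 -> window=[43] (not full yet)
step 2: append 59 -> window=[43, 59] (not full yet)
step 3: append 48 -> window=[43, 59, 48] (not full yet)
step 4: append 9 -> window=[43, 59, 48, 9] (not full yet)
step 5: append 10 -> window=[43, 59, 48, 9, 10] -> max=59
step 6: append 37 -> window=[59, 48, 9, 10, 37] -> max=59
step 7: append 51 -> window=[48, 9, 10, 37, 51] -> max=51
step 8: append 45 -> window=[9, 10, 37, 51, 45] -> max=51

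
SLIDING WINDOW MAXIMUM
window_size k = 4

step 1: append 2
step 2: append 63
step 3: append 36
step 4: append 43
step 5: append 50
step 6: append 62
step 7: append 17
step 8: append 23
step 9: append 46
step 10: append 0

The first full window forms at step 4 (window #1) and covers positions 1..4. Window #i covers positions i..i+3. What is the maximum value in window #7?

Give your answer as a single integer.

Answer: 46

Derivation:
step 1: append 2 -> window=[2] (not full yet)
step 2: append 63 -> window=[2, 63] (not full yet)
step 3: append 36 -> window=[2, 63, 36] (not full yet)
step 4: append 43 -> window=[2, 63, 36, 43] -> max=63
step 5: append 50 -> window=[63, 36, 43, 50] -> max=63
step 6: append 62 -> window=[36, 43, 50, 62] -> max=62
step 7: append 17 -> window=[43, 50, 62, 17] -> max=62
step 8: append 23 -> window=[50, 62, 17, 23] -> max=62
step 9: append 46 -> window=[62, 17, 23, 46] -> max=62
step 10: append 0 -> window=[17, 23, 46, 0] -> max=46
Window #7 max = 46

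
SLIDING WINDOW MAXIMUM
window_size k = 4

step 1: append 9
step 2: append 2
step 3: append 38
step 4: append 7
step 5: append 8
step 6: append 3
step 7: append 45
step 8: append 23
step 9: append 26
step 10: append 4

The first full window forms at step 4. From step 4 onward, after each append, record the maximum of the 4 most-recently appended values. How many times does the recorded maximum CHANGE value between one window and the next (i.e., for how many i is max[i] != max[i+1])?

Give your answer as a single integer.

Answer: 1

Derivation:
step 1: append 9 -> window=[9] (not full yet)
step 2: append 2 -> window=[9, 2] (not full yet)
step 3: append 38 -> window=[9, 2, 38] (not full yet)
step 4: append 7 -> window=[9, 2, 38, 7] -> max=38
step 5: append 8 -> window=[2, 38, 7, 8] -> max=38
step 6: append 3 -> window=[38, 7, 8, 3] -> max=38
step 7: append 45 -> window=[7, 8, 3, 45] -> max=45
step 8: append 23 -> window=[8, 3, 45, 23] -> max=45
step 9: append 26 -> window=[3, 45, 23, 26] -> max=45
step 10: append 4 -> window=[45, 23, 26, 4] -> max=45
Recorded maximums: 38 38 38 45 45 45 45
Changes between consecutive maximums: 1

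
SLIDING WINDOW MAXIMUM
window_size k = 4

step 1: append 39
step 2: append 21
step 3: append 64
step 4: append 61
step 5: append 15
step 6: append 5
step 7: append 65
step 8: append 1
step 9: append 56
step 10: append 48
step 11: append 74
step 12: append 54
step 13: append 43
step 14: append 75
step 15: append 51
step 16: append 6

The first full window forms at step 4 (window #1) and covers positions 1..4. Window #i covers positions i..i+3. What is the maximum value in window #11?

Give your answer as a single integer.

Answer: 75

Derivation:
step 1: append 39 -> window=[39] (not full yet)
step 2: append 21 -> window=[39, 21] (not full yet)
step 3: append 64 -> window=[39, 21, 64] (not full yet)
step 4: append 61 -> window=[39, 21, 64, 61] -> max=64
step 5: append 15 -> window=[21, 64, 61, 15] -> max=64
step 6: append 5 -> window=[64, 61, 15, 5] -> max=64
step 7: append 65 -> window=[61, 15, 5, 65] -> max=65
step 8: append 1 -> window=[15, 5, 65, 1] -> max=65
step 9: append 56 -> window=[5, 65, 1, 56] -> max=65
step 10: append 48 -> window=[65, 1, 56, 48] -> max=65
step 11: append 74 -> window=[1, 56, 48, 74] -> max=74
step 12: append 54 -> window=[56, 48, 74, 54] -> max=74
step 13: append 43 -> window=[48, 74, 54, 43] -> max=74
step 14: append 75 -> window=[74, 54, 43, 75] -> max=75
Window #11 max = 75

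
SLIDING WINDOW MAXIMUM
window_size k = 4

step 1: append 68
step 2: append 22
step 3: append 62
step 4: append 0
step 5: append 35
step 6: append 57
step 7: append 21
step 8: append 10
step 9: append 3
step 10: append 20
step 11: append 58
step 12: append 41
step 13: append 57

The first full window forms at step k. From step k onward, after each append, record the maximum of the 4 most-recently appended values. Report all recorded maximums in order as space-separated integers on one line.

step 1: append 68 -> window=[68] (not full yet)
step 2: append 22 -> window=[68, 22] (not full yet)
step 3: append 62 -> window=[68, 22, 62] (not full yet)
step 4: append 0 -> window=[68, 22, 62, 0] -> max=68
step 5: append 35 -> window=[22, 62, 0, 35] -> max=62
step 6: append 57 -> window=[62, 0, 35, 57] -> max=62
step 7: append 21 -> window=[0, 35, 57, 21] -> max=57
step 8: append 10 -> window=[35, 57, 21, 10] -> max=57
step 9: append 3 -> window=[57, 21, 10, 3] -> max=57
step 10: append 20 -> window=[21, 10, 3, 20] -> max=21
step 11: append 58 -> window=[10, 3, 20, 58] -> max=58
step 12: append 41 -> window=[3, 20, 58, 41] -> max=58
step 13: append 57 -> window=[20, 58, 41, 57] -> max=58

Answer: 68 62 62 57 57 57 21 58 58 58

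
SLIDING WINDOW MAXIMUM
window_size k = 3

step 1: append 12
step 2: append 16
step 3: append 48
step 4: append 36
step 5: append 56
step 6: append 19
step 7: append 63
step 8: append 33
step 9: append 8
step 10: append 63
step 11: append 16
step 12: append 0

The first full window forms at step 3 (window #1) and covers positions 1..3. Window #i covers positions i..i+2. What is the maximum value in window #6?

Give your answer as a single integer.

Answer: 63

Derivation:
step 1: append 12 -> window=[12] (not full yet)
step 2: append 16 -> window=[12, 16] (not full yet)
step 3: append 48 -> window=[12, 16, 48] -> max=48
step 4: append 36 -> window=[16, 48, 36] -> max=48
step 5: append 56 -> window=[48, 36, 56] -> max=56
step 6: append 19 -> window=[36, 56, 19] -> max=56
step 7: append 63 -> window=[56, 19, 63] -> max=63
step 8: append 33 -> window=[19, 63, 33] -> max=63
Window #6 max = 63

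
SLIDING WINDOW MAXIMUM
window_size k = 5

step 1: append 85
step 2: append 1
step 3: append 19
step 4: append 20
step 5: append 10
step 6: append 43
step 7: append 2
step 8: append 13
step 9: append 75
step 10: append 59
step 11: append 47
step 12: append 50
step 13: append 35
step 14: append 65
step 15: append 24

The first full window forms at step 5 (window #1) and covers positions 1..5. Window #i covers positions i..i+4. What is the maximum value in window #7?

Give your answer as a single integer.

step 1: append 85 -> window=[85] (not full yet)
step 2: append 1 -> window=[85, 1] (not full yet)
step 3: append 19 -> window=[85, 1, 19] (not full yet)
step 4: append 20 -> window=[85, 1, 19, 20] (not full yet)
step 5: append 10 -> window=[85, 1, 19, 20, 10] -> max=85
step 6: append 43 -> window=[1, 19, 20, 10, 43] -> max=43
step 7: append 2 -> window=[19, 20, 10, 43, 2] -> max=43
step 8: append 13 -> window=[20, 10, 43, 2, 13] -> max=43
step 9: append 75 -> window=[10, 43, 2, 13, 75] -> max=75
step 10: append 59 -> window=[43, 2, 13, 75, 59] -> max=75
step 11: append 47 -> window=[2, 13, 75, 59, 47] -> max=75
Window #7 max = 75

Answer: 75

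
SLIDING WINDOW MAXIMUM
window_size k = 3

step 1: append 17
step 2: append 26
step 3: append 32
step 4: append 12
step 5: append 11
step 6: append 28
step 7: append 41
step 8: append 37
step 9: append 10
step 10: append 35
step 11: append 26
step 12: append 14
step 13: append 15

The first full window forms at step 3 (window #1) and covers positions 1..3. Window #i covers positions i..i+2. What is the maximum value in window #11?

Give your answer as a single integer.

Answer: 26

Derivation:
step 1: append 17 -> window=[17] (not full yet)
step 2: append 26 -> window=[17, 26] (not full yet)
step 3: append 32 -> window=[17, 26, 32] -> max=32
step 4: append 12 -> window=[26, 32, 12] -> max=32
step 5: append 11 -> window=[32, 12, 11] -> max=32
step 6: append 28 -> window=[12, 11, 28] -> max=28
step 7: append 41 -> window=[11, 28, 41] -> max=41
step 8: append 37 -> window=[28, 41, 37] -> max=41
step 9: append 10 -> window=[41, 37, 10] -> max=41
step 10: append 35 -> window=[37, 10, 35] -> max=37
step 11: append 26 -> window=[10, 35, 26] -> max=35
step 12: append 14 -> window=[35, 26, 14] -> max=35
step 13: append 15 -> window=[26, 14, 15] -> max=26
Window #11 max = 26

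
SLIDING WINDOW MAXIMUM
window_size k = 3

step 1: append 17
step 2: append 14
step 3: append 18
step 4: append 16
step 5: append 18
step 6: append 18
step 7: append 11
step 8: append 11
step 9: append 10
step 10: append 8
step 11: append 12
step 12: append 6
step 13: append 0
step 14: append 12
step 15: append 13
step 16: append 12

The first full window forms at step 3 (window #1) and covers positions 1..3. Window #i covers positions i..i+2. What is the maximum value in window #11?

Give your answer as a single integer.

Answer: 12

Derivation:
step 1: append 17 -> window=[17] (not full yet)
step 2: append 14 -> window=[17, 14] (not full yet)
step 3: append 18 -> window=[17, 14, 18] -> max=18
step 4: append 16 -> window=[14, 18, 16] -> max=18
step 5: append 18 -> window=[18, 16, 18] -> max=18
step 6: append 18 -> window=[16, 18, 18] -> max=18
step 7: append 11 -> window=[18, 18, 11] -> max=18
step 8: append 11 -> window=[18, 11, 11] -> max=18
step 9: append 10 -> window=[11, 11, 10] -> max=11
step 10: append 8 -> window=[11, 10, 8] -> max=11
step 11: append 12 -> window=[10, 8, 12] -> max=12
step 12: append 6 -> window=[8, 12, 6] -> max=12
step 13: append 0 -> window=[12, 6, 0] -> max=12
Window #11 max = 12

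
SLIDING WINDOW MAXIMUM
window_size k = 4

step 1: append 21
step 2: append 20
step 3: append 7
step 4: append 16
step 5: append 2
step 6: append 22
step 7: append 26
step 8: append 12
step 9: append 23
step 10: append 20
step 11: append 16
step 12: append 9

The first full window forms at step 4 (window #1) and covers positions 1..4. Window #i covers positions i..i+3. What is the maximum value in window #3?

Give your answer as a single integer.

Answer: 22

Derivation:
step 1: append 21 -> window=[21] (not full yet)
step 2: append 20 -> window=[21, 20] (not full yet)
step 3: append 7 -> window=[21, 20, 7] (not full yet)
step 4: append 16 -> window=[21, 20, 7, 16] -> max=21
step 5: append 2 -> window=[20, 7, 16, 2] -> max=20
step 6: append 22 -> window=[7, 16, 2, 22] -> max=22
Window #3 max = 22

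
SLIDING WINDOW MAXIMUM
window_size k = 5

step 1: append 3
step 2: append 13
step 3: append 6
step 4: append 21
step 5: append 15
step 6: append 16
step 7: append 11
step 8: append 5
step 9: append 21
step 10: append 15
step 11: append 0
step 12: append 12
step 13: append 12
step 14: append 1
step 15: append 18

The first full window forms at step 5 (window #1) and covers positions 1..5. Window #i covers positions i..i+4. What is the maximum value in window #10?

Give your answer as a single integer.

step 1: append 3 -> window=[3] (not full yet)
step 2: append 13 -> window=[3, 13] (not full yet)
step 3: append 6 -> window=[3, 13, 6] (not full yet)
step 4: append 21 -> window=[3, 13, 6, 21] (not full yet)
step 5: append 15 -> window=[3, 13, 6, 21, 15] -> max=21
step 6: append 16 -> window=[13, 6, 21, 15, 16] -> max=21
step 7: append 11 -> window=[6, 21, 15, 16, 11] -> max=21
step 8: append 5 -> window=[21, 15, 16, 11, 5] -> max=21
step 9: append 21 -> window=[15, 16, 11, 5, 21] -> max=21
step 10: append 15 -> window=[16, 11, 5, 21, 15] -> max=21
step 11: append 0 -> window=[11, 5, 21, 15, 0] -> max=21
step 12: append 12 -> window=[5, 21, 15, 0, 12] -> max=21
step 13: append 12 -> window=[21, 15, 0, 12, 12] -> max=21
step 14: append 1 -> window=[15, 0, 12, 12, 1] -> max=15
Window #10 max = 15

Answer: 15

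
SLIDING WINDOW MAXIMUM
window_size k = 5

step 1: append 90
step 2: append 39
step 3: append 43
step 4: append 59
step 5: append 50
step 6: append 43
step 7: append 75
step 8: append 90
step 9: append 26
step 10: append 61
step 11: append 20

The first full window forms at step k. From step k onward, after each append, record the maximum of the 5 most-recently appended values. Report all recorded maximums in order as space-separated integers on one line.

Answer: 90 59 75 90 90 90 90

Derivation:
step 1: append 90 -> window=[90] (not full yet)
step 2: append 39 -> window=[90, 39] (not full yet)
step 3: append 43 -> window=[90, 39, 43] (not full yet)
step 4: append 59 -> window=[90, 39, 43, 59] (not full yet)
step 5: append 50 -> window=[90, 39, 43, 59, 50] -> max=90
step 6: append 43 -> window=[39, 43, 59, 50, 43] -> max=59
step 7: append 75 -> window=[43, 59, 50, 43, 75] -> max=75
step 8: append 90 -> window=[59, 50, 43, 75, 90] -> max=90
step 9: append 26 -> window=[50, 43, 75, 90, 26] -> max=90
step 10: append 61 -> window=[43, 75, 90, 26, 61] -> max=90
step 11: append 20 -> window=[75, 90, 26, 61, 20] -> max=90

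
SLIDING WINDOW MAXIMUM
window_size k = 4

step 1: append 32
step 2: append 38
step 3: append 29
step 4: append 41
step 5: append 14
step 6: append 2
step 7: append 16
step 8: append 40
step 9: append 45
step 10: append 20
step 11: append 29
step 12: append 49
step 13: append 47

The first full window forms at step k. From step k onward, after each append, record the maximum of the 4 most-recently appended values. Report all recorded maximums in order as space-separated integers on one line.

Answer: 41 41 41 41 40 45 45 45 49 49

Derivation:
step 1: append 32 -> window=[32] (not full yet)
step 2: append 38 -> window=[32, 38] (not full yet)
step 3: append 29 -> window=[32, 38, 29] (not full yet)
step 4: append 41 -> window=[32, 38, 29, 41] -> max=41
step 5: append 14 -> window=[38, 29, 41, 14] -> max=41
step 6: append 2 -> window=[29, 41, 14, 2] -> max=41
step 7: append 16 -> window=[41, 14, 2, 16] -> max=41
step 8: append 40 -> window=[14, 2, 16, 40] -> max=40
step 9: append 45 -> window=[2, 16, 40, 45] -> max=45
step 10: append 20 -> window=[16, 40, 45, 20] -> max=45
step 11: append 29 -> window=[40, 45, 20, 29] -> max=45
step 12: append 49 -> window=[45, 20, 29, 49] -> max=49
step 13: append 47 -> window=[20, 29, 49, 47] -> max=49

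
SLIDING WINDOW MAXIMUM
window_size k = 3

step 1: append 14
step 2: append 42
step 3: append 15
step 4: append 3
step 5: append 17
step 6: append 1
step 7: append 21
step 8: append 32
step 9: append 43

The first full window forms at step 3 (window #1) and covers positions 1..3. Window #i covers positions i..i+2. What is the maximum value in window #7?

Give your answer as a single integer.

Answer: 43

Derivation:
step 1: append 14 -> window=[14] (not full yet)
step 2: append 42 -> window=[14, 42] (not full yet)
step 3: append 15 -> window=[14, 42, 15] -> max=42
step 4: append 3 -> window=[42, 15, 3] -> max=42
step 5: append 17 -> window=[15, 3, 17] -> max=17
step 6: append 1 -> window=[3, 17, 1] -> max=17
step 7: append 21 -> window=[17, 1, 21] -> max=21
step 8: append 32 -> window=[1, 21, 32] -> max=32
step 9: append 43 -> window=[21, 32, 43] -> max=43
Window #7 max = 43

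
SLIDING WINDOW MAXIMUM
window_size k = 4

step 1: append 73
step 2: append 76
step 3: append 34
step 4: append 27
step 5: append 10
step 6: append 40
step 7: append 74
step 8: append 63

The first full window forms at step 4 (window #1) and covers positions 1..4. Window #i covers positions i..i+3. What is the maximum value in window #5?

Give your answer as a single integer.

Answer: 74

Derivation:
step 1: append 73 -> window=[73] (not full yet)
step 2: append 76 -> window=[73, 76] (not full yet)
step 3: append 34 -> window=[73, 76, 34] (not full yet)
step 4: append 27 -> window=[73, 76, 34, 27] -> max=76
step 5: append 10 -> window=[76, 34, 27, 10] -> max=76
step 6: append 40 -> window=[34, 27, 10, 40] -> max=40
step 7: append 74 -> window=[27, 10, 40, 74] -> max=74
step 8: append 63 -> window=[10, 40, 74, 63] -> max=74
Window #5 max = 74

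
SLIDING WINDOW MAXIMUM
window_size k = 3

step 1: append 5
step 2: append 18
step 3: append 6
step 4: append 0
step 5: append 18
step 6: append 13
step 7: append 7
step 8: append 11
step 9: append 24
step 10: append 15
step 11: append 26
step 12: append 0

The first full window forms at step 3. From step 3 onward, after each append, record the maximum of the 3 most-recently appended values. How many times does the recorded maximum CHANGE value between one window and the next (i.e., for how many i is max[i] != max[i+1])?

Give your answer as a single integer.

step 1: append 5 -> window=[5] (not full yet)
step 2: append 18 -> window=[5, 18] (not full yet)
step 3: append 6 -> window=[5, 18, 6] -> max=18
step 4: append 0 -> window=[18, 6, 0] -> max=18
step 5: append 18 -> window=[6, 0, 18] -> max=18
step 6: append 13 -> window=[0, 18, 13] -> max=18
step 7: append 7 -> window=[18, 13, 7] -> max=18
step 8: append 11 -> window=[13, 7, 11] -> max=13
step 9: append 24 -> window=[7, 11, 24] -> max=24
step 10: append 15 -> window=[11, 24, 15] -> max=24
step 11: append 26 -> window=[24, 15, 26] -> max=26
step 12: append 0 -> window=[15, 26, 0] -> max=26
Recorded maximums: 18 18 18 18 18 13 24 24 26 26
Changes between consecutive maximums: 3

Answer: 3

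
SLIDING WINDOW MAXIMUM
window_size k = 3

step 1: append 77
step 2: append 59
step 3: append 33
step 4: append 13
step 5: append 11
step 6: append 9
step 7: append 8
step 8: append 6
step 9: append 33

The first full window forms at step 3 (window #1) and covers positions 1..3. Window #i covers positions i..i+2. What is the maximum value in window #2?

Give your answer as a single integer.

step 1: append 77 -> window=[77] (not full yet)
step 2: append 59 -> window=[77, 59] (not full yet)
step 3: append 33 -> window=[77, 59, 33] -> max=77
step 4: append 13 -> window=[59, 33, 13] -> max=59
Window #2 max = 59

Answer: 59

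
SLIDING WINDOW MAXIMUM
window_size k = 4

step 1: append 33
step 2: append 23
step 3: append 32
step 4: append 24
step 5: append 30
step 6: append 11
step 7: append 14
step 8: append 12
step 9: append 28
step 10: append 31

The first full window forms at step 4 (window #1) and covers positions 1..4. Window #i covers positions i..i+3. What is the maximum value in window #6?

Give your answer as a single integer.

step 1: append 33 -> window=[33] (not full yet)
step 2: append 23 -> window=[33, 23] (not full yet)
step 3: append 32 -> window=[33, 23, 32] (not full yet)
step 4: append 24 -> window=[33, 23, 32, 24] -> max=33
step 5: append 30 -> window=[23, 32, 24, 30] -> max=32
step 6: append 11 -> window=[32, 24, 30, 11] -> max=32
step 7: append 14 -> window=[24, 30, 11, 14] -> max=30
step 8: append 12 -> window=[30, 11, 14, 12] -> max=30
step 9: append 28 -> window=[11, 14, 12, 28] -> max=28
Window #6 max = 28

Answer: 28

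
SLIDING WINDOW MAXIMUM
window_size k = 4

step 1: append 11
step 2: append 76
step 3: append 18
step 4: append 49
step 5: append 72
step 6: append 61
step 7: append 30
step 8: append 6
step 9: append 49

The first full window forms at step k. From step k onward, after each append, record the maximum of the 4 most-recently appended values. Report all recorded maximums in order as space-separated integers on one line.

step 1: append 11 -> window=[11] (not full yet)
step 2: append 76 -> window=[11, 76] (not full yet)
step 3: append 18 -> window=[11, 76, 18] (not full yet)
step 4: append 49 -> window=[11, 76, 18, 49] -> max=76
step 5: append 72 -> window=[76, 18, 49, 72] -> max=76
step 6: append 61 -> window=[18, 49, 72, 61] -> max=72
step 7: append 30 -> window=[49, 72, 61, 30] -> max=72
step 8: append 6 -> window=[72, 61, 30, 6] -> max=72
step 9: append 49 -> window=[61, 30, 6, 49] -> max=61

Answer: 76 76 72 72 72 61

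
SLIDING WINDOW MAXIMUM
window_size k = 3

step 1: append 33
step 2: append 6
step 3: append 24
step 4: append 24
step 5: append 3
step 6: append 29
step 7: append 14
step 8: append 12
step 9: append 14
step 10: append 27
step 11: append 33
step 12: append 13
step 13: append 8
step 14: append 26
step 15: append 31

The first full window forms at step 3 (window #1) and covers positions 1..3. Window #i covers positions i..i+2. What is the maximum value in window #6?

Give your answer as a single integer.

step 1: append 33 -> window=[33] (not full yet)
step 2: append 6 -> window=[33, 6] (not full yet)
step 3: append 24 -> window=[33, 6, 24] -> max=33
step 4: append 24 -> window=[6, 24, 24] -> max=24
step 5: append 3 -> window=[24, 24, 3] -> max=24
step 6: append 29 -> window=[24, 3, 29] -> max=29
step 7: append 14 -> window=[3, 29, 14] -> max=29
step 8: append 12 -> window=[29, 14, 12] -> max=29
Window #6 max = 29

Answer: 29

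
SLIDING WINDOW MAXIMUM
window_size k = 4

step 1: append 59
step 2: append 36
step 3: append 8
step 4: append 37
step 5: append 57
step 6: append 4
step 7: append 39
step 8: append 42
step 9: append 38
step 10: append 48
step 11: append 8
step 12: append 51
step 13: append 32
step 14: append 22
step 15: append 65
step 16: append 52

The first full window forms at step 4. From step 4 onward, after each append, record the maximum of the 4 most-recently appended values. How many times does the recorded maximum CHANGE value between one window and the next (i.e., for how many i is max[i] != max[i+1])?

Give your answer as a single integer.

Answer: 5

Derivation:
step 1: append 59 -> window=[59] (not full yet)
step 2: append 36 -> window=[59, 36] (not full yet)
step 3: append 8 -> window=[59, 36, 8] (not full yet)
step 4: append 37 -> window=[59, 36, 8, 37] -> max=59
step 5: append 57 -> window=[36, 8, 37, 57] -> max=57
step 6: append 4 -> window=[8, 37, 57, 4] -> max=57
step 7: append 39 -> window=[37, 57, 4, 39] -> max=57
step 8: append 42 -> window=[57, 4, 39, 42] -> max=57
step 9: append 38 -> window=[4, 39, 42, 38] -> max=42
step 10: append 48 -> window=[39, 42, 38, 48] -> max=48
step 11: append 8 -> window=[42, 38, 48, 8] -> max=48
step 12: append 51 -> window=[38, 48, 8, 51] -> max=51
step 13: append 32 -> window=[48, 8, 51, 32] -> max=51
step 14: append 22 -> window=[8, 51, 32, 22] -> max=51
step 15: append 65 -> window=[51, 32, 22, 65] -> max=65
step 16: append 52 -> window=[32, 22, 65, 52] -> max=65
Recorded maximums: 59 57 57 57 57 42 48 48 51 51 51 65 65
Changes between consecutive maximums: 5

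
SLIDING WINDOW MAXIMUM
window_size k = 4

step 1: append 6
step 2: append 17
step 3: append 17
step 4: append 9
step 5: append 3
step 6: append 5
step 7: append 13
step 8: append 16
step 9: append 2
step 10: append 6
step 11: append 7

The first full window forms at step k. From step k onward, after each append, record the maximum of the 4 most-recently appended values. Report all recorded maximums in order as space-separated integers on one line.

Answer: 17 17 17 13 16 16 16 16

Derivation:
step 1: append 6 -> window=[6] (not full yet)
step 2: append 17 -> window=[6, 17] (not full yet)
step 3: append 17 -> window=[6, 17, 17] (not full yet)
step 4: append 9 -> window=[6, 17, 17, 9] -> max=17
step 5: append 3 -> window=[17, 17, 9, 3] -> max=17
step 6: append 5 -> window=[17, 9, 3, 5] -> max=17
step 7: append 13 -> window=[9, 3, 5, 13] -> max=13
step 8: append 16 -> window=[3, 5, 13, 16] -> max=16
step 9: append 2 -> window=[5, 13, 16, 2] -> max=16
step 10: append 6 -> window=[13, 16, 2, 6] -> max=16
step 11: append 7 -> window=[16, 2, 6, 7] -> max=16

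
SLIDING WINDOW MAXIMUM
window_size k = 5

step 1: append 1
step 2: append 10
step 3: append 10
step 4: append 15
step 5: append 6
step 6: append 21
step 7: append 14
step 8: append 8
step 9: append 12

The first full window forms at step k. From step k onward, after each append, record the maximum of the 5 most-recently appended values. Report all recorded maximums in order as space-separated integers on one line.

step 1: append 1 -> window=[1] (not full yet)
step 2: append 10 -> window=[1, 10] (not full yet)
step 3: append 10 -> window=[1, 10, 10] (not full yet)
step 4: append 15 -> window=[1, 10, 10, 15] (not full yet)
step 5: append 6 -> window=[1, 10, 10, 15, 6] -> max=15
step 6: append 21 -> window=[10, 10, 15, 6, 21] -> max=21
step 7: append 14 -> window=[10, 15, 6, 21, 14] -> max=21
step 8: append 8 -> window=[15, 6, 21, 14, 8] -> max=21
step 9: append 12 -> window=[6, 21, 14, 8, 12] -> max=21

Answer: 15 21 21 21 21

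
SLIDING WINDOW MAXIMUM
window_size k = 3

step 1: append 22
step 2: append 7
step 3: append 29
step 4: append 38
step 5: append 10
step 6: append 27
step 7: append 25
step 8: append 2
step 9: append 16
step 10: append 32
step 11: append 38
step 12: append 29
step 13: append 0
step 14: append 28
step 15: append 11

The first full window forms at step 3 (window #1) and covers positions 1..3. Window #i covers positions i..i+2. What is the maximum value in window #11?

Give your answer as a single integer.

Answer: 38

Derivation:
step 1: append 22 -> window=[22] (not full yet)
step 2: append 7 -> window=[22, 7] (not full yet)
step 3: append 29 -> window=[22, 7, 29] -> max=29
step 4: append 38 -> window=[7, 29, 38] -> max=38
step 5: append 10 -> window=[29, 38, 10] -> max=38
step 6: append 27 -> window=[38, 10, 27] -> max=38
step 7: append 25 -> window=[10, 27, 25] -> max=27
step 8: append 2 -> window=[27, 25, 2] -> max=27
step 9: append 16 -> window=[25, 2, 16] -> max=25
step 10: append 32 -> window=[2, 16, 32] -> max=32
step 11: append 38 -> window=[16, 32, 38] -> max=38
step 12: append 29 -> window=[32, 38, 29] -> max=38
step 13: append 0 -> window=[38, 29, 0] -> max=38
Window #11 max = 38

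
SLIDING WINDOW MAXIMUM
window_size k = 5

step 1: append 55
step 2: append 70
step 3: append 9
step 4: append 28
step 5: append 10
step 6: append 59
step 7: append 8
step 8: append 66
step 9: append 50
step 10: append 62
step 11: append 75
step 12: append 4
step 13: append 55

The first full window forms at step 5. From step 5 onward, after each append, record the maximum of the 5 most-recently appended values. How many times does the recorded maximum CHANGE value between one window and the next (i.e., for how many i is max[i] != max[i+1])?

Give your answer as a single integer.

Answer: 3

Derivation:
step 1: append 55 -> window=[55] (not full yet)
step 2: append 70 -> window=[55, 70] (not full yet)
step 3: append 9 -> window=[55, 70, 9] (not full yet)
step 4: append 28 -> window=[55, 70, 9, 28] (not full yet)
step 5: append 10 -> window=[55, 70, 9, 28, 10] -> max=70
step 6: append 59 -> window=[70, 9, 28, 10, 59] -> max=70
step 7: append 8 -> window=[9, 28, 10, 59, 8] -> max=59
step 8: append 66 -> window=[28, 10, 59, 8, 66] -> max=66
step 9: append 50 -> window=[10, 59, 8, 66, 50] -> max=66
step 10: append 62 -> window=[59, 8, 66, 50, 62] -> max=66
step 11: append 75 -> window=[8, 66, 50, 62, 75] -> max=75
step 12: append 4 -> window=[66, 50, 62, 75, 4] -> max=75
step 13: append 55 -> window=[50, 62, 75, 4, 55] -> max=75
Recorded maximums: 70 70 59 66 66 66 75 75 75
Changes between consecutive maximums: 3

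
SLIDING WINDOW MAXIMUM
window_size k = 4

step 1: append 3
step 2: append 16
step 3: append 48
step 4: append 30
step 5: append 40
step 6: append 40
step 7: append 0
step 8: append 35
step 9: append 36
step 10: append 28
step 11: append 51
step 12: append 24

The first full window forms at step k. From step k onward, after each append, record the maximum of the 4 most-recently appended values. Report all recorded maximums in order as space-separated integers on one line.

step 1: append 3 -> window=[3] (not full yet)
step 2: append 16 -> window=[3, 16] (not full yet)
step 3: append 48 -> window=[3, 16, 48] (not full yet)
step 4: append 30 -> window=[3, 16, 48, 30] -> max=48
step 5: append 40 -> window=[16, 48, 30, 40] -> max=48
step 6: append 40 -> window=[48, 30, 40, 40] -> max=48
step 7: append 0 -> window=[30, 40, 40, 0] -> max=40
step 8: append 35 -> window=[40, 40, 0, 35] -> max=40
step 9: append 36 -> window=[40, 0, 35, 36] -> max=40
step 10: append 28 -> window=[0, 35, 36, 28] -> max=36
step 11: append 51 -> window=[35, 36, 28, 51] -> max=51
step 12: append 24 -> window=[36, 28, 51, 24] -> max=51

Answer: 48 48 48 40 40 40 36 51 51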